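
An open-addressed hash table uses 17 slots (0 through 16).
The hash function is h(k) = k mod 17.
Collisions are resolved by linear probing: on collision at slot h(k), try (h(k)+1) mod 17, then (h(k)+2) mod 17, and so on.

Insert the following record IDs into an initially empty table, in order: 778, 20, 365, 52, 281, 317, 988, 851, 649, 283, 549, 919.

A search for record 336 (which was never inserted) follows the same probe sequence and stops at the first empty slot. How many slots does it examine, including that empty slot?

2

Insert 778: h=13, slot 13 empty → index 13.
Insert 20: h=3, slot 3 empty → index 3.
Insert 365: h=8, slot 8 empty → index 8.
Insert 52: h=1, slot 1 empty → index 1.
Insert 281: h=9, slot 9 empty → index 9.
Insert 317: h=11, slot 11 empty → index 11.
Insert 988: h=2, slot 2 empty → index 2.
Insert 851: h=1, slots 1,2,3 occupied → index 4.
Insert 649: h=3, slots 3,4 occupied → index 5.
Insert 283: h=11, slot 11 occupied → index 12.
Insert 549: h=5, slot 5 occupied → index 6.
Insert 919: h=1, slots 1,2,3,4,5,6 occupied → index 7.
Table: [., 52, 988, 20, 851, 649, 549, 919, 365, 281, ., 317, 283, 778, ., ., .]
Lookup 336: h=13, probe 13,14 → slot 14 empty, not found.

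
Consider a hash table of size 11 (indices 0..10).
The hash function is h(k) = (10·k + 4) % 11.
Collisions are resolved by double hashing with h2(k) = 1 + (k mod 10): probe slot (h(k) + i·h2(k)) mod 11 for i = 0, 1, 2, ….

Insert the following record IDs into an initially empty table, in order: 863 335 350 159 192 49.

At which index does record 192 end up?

2

Insert 863: h=10, slot 10 empty → index 10.
Insert 335: h=10, h2=6, slot 10 occupied → index 5.
Insert 350: h=6, slot 6 empty → index 6.
Insert 159: h=10, h2=10, slot 10 occupied → index 9.
Insert 192: h=10, h2=3, slot 10 occupied → index 2.
Insert 49: h=10, h2=10, slots 10,9 occupied → index 8.
Table: [∅, ∅, 192, ∅, ∅, 335, 350, ∅, 49, 159, 863]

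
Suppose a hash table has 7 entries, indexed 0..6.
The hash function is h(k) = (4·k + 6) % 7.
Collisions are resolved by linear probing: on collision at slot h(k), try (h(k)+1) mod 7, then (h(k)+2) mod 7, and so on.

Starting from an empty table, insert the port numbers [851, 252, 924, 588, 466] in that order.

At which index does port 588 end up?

851 hashes to 1; slot 1 is free -> place at 1.
252 hashes to 6; slot 6 is free -> place at 6.
924 hashes to 6; 6 taken -> place at 0.
588 hashes to 6; 6,0,1 taken -> place at 2.
466 hashes to 1; 1,2 taken -> place at 3.
Table: [924, 851, 588, 466, -, -, 252]

2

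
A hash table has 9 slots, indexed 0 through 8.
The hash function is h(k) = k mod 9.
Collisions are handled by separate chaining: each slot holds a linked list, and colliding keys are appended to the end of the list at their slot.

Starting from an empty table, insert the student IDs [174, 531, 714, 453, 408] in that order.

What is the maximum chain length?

4

Insert 174: h=3, bucket 3 empty -> new chain.
Insert 531: h=0, bucket 0 empty -> new chain.
Insert 714: h=3, bucket 3 nonempty -> append to chain.
Insert 453: h=3, bucket 3 nonempty -> append to chain.
Insert 408: h=3, bucket 3 nonempty -> append to chain.
Final buckets:
0: 531
1: -
2: -
3: 174 -> 714 -> 453 -> 408
4: -
5: -
6: -
7: -
8: -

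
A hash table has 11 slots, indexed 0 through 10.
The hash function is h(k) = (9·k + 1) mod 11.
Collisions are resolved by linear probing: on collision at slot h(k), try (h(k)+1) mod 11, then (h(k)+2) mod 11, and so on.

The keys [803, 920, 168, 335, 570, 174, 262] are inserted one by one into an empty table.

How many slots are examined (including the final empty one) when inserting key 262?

803 hashes to 1; slot 1 is free => place at 1.
920 hashes to 9; slot 9 is free => place at 9.
168 hashes to 6; slot 6 is free => place at 6.
335 hashes to 2; slot 2 is free => place at 2.
570 hashes to 5; slot 5 is free => place at 5.
174 hashes to 5; 5,6 taken => place at 7.
262 hashes to 5; 5,6,7 taken => place at 8.
Table: [∅, 803, 335, ∅, ∅, 570, 168, 174, 262, 920, ∅]

4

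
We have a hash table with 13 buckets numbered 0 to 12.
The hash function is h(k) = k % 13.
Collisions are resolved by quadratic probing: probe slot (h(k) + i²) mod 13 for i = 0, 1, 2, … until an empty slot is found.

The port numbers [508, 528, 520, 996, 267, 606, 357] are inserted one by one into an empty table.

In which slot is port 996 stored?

9

508 hashes to 1; slot 1 is free => place at 1.
528 hashes to 8; slot 8 is free => place at 8.
520 hashes to 0; slot 0 is free => place at 0.
996 hashes to 8; 8 taken => place at 9.
267 hashes to 7; slot 7 is free => place at 7.
606 hashes to 8; 8,9 taken => place at 12.
357 hashes to 6; slot 6 is free => place at 6.
Table: [520, 508, ., ., ., ., 357, 267, 528, 996, ., ., 606]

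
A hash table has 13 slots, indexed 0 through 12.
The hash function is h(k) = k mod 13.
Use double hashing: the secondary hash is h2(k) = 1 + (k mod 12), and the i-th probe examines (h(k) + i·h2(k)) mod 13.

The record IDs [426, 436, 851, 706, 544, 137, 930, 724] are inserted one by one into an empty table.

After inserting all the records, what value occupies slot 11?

544

426: h=10 → slot 10
436: h=7 → slot 7
851: h=6 → slot 6
706: h=4 → slot 4
544: h=11 → slot 11
137: h=7, h2=6, probe 7,0 → slot 0
930: h=7, h2=7, probe 7,1 → slot 1
724: h=9 → slot 9
Table: [137, 930, _, _, 706, _, 851, 436, _, 724, 426, 544, _]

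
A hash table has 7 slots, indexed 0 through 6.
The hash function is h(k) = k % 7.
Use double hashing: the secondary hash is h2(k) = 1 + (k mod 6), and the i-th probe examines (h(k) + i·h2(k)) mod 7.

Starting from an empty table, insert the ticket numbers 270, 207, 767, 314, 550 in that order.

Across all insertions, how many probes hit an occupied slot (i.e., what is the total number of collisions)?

270 hashes to 4; slot 4 is free -> place at 4.
207 hashes to 4, h2=4; 4 taken -> place at 1.
767 hashes to 4, h2=6; 4 taken -> place at 3.
314 hashes to 6; slot 6 is free -> place at 6.
550 hashes to 4, h2=5; 4 taken -> place at 2.
Table: [∅, 207, 550, 767, 270, ∅, 314]

3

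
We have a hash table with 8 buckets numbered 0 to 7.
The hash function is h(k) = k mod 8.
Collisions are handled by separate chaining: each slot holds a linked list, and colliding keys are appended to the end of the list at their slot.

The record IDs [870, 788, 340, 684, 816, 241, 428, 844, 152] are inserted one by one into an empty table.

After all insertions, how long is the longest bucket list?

Insert 870: h=6, bucket 6 empty -> new chain.
Insert 788: h=4, bucket 4 empty -> new chain.
Insert 340: h=4, bucket 4 nonempty -> append to chain.
Insert 684: h=4, bucket 4 nonempty -> append to chain.
Insert 816: h=0, bucket 0 empty -> new chain.
Insert 241: h=1, bucket 1 empty -> new chain.
Insert 428: h=4, bucket 4 nonempty -> append to chain.
Insert 844: h=4, bucket 4 nonempty -> append to chain.
Insert 152: h=0, bucket 0 nonempty -> append to chain.
Final buckets:
0: 816 -> 152
1: 241
2: ∅
3: ∅
4: 788 -> 340 -> 684 -> 428 -> 844
5: ∅
6: 870
7: ∅

5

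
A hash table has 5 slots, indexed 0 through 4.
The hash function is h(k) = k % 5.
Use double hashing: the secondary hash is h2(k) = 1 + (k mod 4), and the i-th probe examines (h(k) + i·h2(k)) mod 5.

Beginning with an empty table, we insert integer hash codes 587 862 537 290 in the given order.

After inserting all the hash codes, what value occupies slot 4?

537

587 hashes to 2; slot 2 is free → place at 2.
862 hashes to 2, h2=3; 2 taken → place at 0.
537 hashes to 2, h2=2; 2 taken → place at 4.
290 hashes to 0, h2=3; 0 taken → place at 3.
Table: [862, ∅, 587, 290, 537]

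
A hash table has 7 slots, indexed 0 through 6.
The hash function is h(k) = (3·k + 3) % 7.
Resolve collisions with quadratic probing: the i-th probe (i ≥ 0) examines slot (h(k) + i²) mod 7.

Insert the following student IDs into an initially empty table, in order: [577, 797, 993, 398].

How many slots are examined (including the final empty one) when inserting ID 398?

3

577 hashes to 5; slot 5 is free => place at 5.
797 hashes to 0; slot 0 is free => place at 0.
993 hashes to 0; 0 taken => place at 1.
398 hashes to 0; 0,1 taken => place at 4.
Table: [797, 993, ∅, ∅, 398, 577, ∅]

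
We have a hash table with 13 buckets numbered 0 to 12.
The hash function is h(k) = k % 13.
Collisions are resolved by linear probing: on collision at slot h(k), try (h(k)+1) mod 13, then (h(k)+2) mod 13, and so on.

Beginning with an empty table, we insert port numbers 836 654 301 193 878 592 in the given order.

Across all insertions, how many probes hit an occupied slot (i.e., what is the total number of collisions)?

836 hashes to 4; slot 4 is free → place at 4.
654 hashes to 4; 4 taken → place at 5.
301 hashes to 2; slot 2 is free → place at 2.
193 hashes to 11; slot 11 is free → place at 11.
878 hashes to 7; slot 7 is free → place at 7.
592 hashes to 7; 7 taken → place at 8.
Table: [∅, ∅, 301, ∅, 836, 654, ∅, 878, 592, ∅, ∅, 193, ∅]

2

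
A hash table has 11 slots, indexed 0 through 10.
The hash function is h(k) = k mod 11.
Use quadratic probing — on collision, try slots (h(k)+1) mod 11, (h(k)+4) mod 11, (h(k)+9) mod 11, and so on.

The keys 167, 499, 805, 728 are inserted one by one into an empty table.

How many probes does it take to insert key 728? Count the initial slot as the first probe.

3

167: h=2 -> slot 2
499: h=4 -> slot 4
805: h=2, probe 2,3 -> slot 3
728: h=2, probe 2,3,6 -> slot 6
Table: [., ., 167, 805, 499, ., 728, ., ., ., .]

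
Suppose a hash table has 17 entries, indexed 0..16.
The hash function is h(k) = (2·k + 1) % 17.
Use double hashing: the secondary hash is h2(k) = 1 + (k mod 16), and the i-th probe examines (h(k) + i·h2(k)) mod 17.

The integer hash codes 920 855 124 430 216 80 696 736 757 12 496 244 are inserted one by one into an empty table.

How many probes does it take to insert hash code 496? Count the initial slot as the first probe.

920 hashes to 5; slot 5 is free → place at 5.
855 hashes to 11; slot 11 is free → place at 11.
124 hashes to 11, h2=13; 11 taken → place at 7.
430 hashes to 11, h2=15; 11 taken → place at 9.
216 hashes to 8; slot 8 is free → place at 8.
80 hashes to 8, h2=1; 8,9 taken → place at 10.
696 hashes to 16; slot 16 is free → place at 16.
736 hashes to 11, h2=1; 11 taken → place at 12.
757 hashes to 2; slot 2 is free → place at 2.
12 hashes to 8, h2=13; 8 taken → place at 4.
496 hashes to 7, h2=1; 7,8,9,10,11,12 taken → place at 13.
244 hashes to 13, h2=5; 13 taken → place at 1.
Table: [-, 244, 757, -, 12, 920, -, 124, 216, 430, 80, 855, 736, 496, -, -, 696]

7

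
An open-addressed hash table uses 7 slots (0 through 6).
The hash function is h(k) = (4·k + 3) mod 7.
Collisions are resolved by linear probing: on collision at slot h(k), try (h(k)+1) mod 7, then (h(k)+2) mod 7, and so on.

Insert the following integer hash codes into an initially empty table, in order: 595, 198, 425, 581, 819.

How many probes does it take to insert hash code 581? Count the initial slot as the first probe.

3

Insert 595: h=3, slot 3 empty → index 3.
Insert 198: h=4, slot 4 empty → index 4.
Insert 425: h=2, slot 2 empty → index 2.
Insert 581: h=3, slots 3,4 occupied → index 5.
Insert 819: h=3, slots 3,4,5 occupied → index 6.
Table: [—, —, 425, 595, 198, 581, 819]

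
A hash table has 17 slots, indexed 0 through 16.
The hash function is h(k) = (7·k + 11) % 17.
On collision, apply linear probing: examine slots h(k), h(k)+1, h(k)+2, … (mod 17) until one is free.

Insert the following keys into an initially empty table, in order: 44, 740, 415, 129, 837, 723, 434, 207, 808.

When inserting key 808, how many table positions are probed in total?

5

44 hashes to 13; slot 13 is free => place at 13.
740 hashes to 6; slot 6 is free => place at 6.
415 hashes to 9; slot 9 is free => place at 9.
129 hashes to 13; 13 taken => place at 14.
837 hashes to 5; slot 5 is free => place at 5.
723 hashes to 6; 6 taken => place at 7.
434 hashes to 6; 6,7 taken => place at 8.
207 hashes to 15; slot 15 is free => place at 15.
808 hashes to 6; 6,7,8,9 taken => place at 10.
Table: [—, —, —, —, —, 837, 740, 723, 434, 415, 808, —, —, 44, 129, 207, —]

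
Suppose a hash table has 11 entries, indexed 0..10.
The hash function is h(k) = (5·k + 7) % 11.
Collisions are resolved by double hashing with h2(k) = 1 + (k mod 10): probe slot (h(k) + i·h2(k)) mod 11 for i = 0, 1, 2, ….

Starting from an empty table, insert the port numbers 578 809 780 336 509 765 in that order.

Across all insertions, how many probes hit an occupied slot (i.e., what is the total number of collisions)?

578: h=4 -> slot 4
809: h=4, h2=10, probe 4,3 -> slot 3
780: h=2 -> slot 2
336: h=4, h2=7, probe 4,0 -> slot 0
509: h=0, h2=10, probe 0,10 -> slot 10
765: h=4, h2=6, probe 4,10,5 -> slot 5
Table: [336, —, 780, 809, 578, 765, —, —, —, —, 509]

5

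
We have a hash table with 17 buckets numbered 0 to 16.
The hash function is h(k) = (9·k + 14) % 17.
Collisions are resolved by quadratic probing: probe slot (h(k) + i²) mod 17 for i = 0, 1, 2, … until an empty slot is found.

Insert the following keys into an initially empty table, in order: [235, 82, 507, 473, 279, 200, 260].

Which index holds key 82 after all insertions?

235: h=4 => slot 4
82: h=4, probe 4,5 => slot 5
507: h=4, probe 4,5,8 => slot 8
473: h=4, probe 4,5,8,13 => slot 13
279: h=9 => slot 9
200: h=12 => slot 12
260: h=8, probe 8,9,12,0 => slot 0
Table: [260, _, _, _, 235, 82, _, _, 507, 279, _, _, 200, 473, _, _, _]

5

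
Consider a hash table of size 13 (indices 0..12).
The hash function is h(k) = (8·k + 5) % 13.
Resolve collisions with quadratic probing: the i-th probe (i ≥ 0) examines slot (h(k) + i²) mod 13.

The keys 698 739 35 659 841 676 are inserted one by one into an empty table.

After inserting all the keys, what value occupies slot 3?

659

698 hashes to 12; slot 12 is free → place at 12.
739 hashes to 2; slot 2 is free → place at 2.
35 hashes to 12; 12 taken → place at 0.
659 hashes to 12; 12,0 taken → place at 3.
841 hashes to 12; 12,0,3 taken → place at 8.
676 hashes to 5; slot 5 is free → place at 5.
Table: [35, -, 739, 659, -, 676, -, -, 841, -, -, -, 698]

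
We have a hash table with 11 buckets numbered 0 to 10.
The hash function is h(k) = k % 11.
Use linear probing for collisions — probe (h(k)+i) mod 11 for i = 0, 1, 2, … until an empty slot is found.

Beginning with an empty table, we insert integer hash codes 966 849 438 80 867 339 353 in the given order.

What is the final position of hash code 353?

Insert 966: h=9, slot 9 empty → index 9.
Insert 849: h=2, slot 2 empty → index 2.
Insert 438: h=9, slot 9 occupied → index 10.
Insert 80: h=3, slot 3 empty → index 3.
Insert 867: h=9, slots 9,10 occupied → index 0.
Insert 339: h=9, slots 9,10,0 occupied → index 1.
Insert 353: h=1, slots 1,2,3 occupied → index 4.
Table: [867, 339, 849, 80, 353, -, -, -, -, 966, 438]

4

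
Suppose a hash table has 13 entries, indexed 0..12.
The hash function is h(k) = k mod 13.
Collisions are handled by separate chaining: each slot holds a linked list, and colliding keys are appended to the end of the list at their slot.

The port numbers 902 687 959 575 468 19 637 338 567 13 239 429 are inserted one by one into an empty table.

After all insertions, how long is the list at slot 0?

5

902 → bucket 5
687 → bucket 11
959 → bucket 10
575 → bucket 3
468 → bucket 0
19 → bucket 6
637 → bucket 0 (collision)
338 → bucket 0 (collision)
567 → bucket 8
13 → bucket 0 (collision)
239 → bucket 5 (collision)
429 → bucket 0 (collision)
Final buckets:
0: 468 -> 637 -> 338 -> 13 -> 429
1: .
2: .
3: 575
4: .
5: 902 -> 239
6: 19
7: .
8: 567
9: .
10: 959
11: 687
12: .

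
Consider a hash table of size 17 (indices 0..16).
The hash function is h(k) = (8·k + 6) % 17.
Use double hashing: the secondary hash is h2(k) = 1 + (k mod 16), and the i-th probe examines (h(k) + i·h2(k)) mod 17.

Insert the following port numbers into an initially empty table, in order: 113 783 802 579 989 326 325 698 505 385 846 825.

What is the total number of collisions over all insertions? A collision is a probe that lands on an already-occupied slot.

10

113 hashes to 9; slot 9 is free -> place at 9.
783 hashes to 14; slot 14 is free -> place at 14.
802 hashes to 13; slot 13 is free -> place at 13.
579 hashes to 14, h2=4; 14 taken -> place at 1.
989 hashes to 13, h2=14; 13 taken -> place at 10.
326 hashes to 13, h2=7; 13 taken -> place at 3.
325 hashes to 5; slot 5 is free -> place at 5.
698 hashes to 14, h2=11; 14 taken -> place at 8.
505 hashes to 0; slot 0 is free -> place at 0.
385 hashes to 9, h2=2; 9 taken -> place at 11.
846 hashes to 8, h2=15; 8 taken -> place at 6.
825 hashes to 10, h2=10; 10,3,13,6 taken -> place at 16.
Table: [505, 579, -, 326, -, 325, 846, -, 698, 113, 989, 385, -, 802, 783, -, 825]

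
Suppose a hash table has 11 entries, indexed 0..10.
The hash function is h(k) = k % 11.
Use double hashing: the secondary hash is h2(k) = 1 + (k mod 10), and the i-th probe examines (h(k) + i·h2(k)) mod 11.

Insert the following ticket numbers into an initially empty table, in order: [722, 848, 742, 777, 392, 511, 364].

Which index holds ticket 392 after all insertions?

10

722 hashes to 7; slot 7 is free → place at 7.
848 hashes to 1; slot 1 is free → place at 1.
742 hashes to 5; slot 5 is free → place at 5.
777 hashes to 7, h2=8; 7 taken → place at 4.
392 hashes to 7, h2=3; 7 taken → place at 10.
511 hashes to 5, h2=2; 5,7 taken → place at 9.
364 hashes to 1, h2=5; 1 taken → place at 6.
Table: [., 848, ., ., 777, 742, 364, 722, ., 511, 392]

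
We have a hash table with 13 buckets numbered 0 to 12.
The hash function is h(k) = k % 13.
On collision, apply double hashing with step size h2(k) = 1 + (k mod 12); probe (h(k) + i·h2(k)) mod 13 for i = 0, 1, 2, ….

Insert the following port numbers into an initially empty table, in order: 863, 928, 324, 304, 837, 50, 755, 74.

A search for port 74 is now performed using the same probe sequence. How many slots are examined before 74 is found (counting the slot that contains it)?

863 hashes to 5; slot 5 is free -> place at 5.
928 hashes to 5, h2=5; 5 taken -> place at 10.
324 hashes to 12; slot 12 is free -> place at 12.
304 hashes to 5, h2=5; 5,10 taken -> place at 2.
837 hashes to 5, h2=10; 5,2,12 taken -> place at 9.
50 hashes to 11; slot 11 is free -> place at 11.
755 hashes to 1; slot 1 is free -> place at 1.
74 hashes to 9, h2=3; 9,12,2,5 taken -> place at 8.
Table: [—, 755, 304, —, —, 863, —, —, 74, 837, 928, 50, 324]
Lookup 74: h=9, h2=3, probe 9,12,2,5,8 → found at 8.

5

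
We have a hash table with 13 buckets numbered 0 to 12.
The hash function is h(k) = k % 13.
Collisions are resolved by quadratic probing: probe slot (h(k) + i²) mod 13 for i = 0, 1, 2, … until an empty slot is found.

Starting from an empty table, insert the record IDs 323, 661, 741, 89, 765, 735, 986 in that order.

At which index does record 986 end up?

1

323 hashes to 11; slot 11 is free => place at 11.
661 hashes to 11; 11 taken => place at 12.
741 hashes to 0; slot 0 is free => place at 0.
89 hashes to 11; 11,12 taken => place at 2.
765 hashes to 11; 11,12,2 taken => place at 7.
735 hashes to 7; 7 taken => place at 8.
986 hashes to 11; 11,12,2,7 taken => place at 1.
Table: [741, 986, 89, ∅, ∅, ∅, ∅, 765, 735, ∅, ∅, 323, 661]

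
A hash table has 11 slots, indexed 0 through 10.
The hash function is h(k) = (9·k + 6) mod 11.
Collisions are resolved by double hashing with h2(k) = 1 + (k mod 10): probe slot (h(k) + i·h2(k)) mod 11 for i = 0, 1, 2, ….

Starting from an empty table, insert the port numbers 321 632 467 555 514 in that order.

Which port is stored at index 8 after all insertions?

555

321: h=2 → slot 2
632: h=7 → slot 7
467: h=7, h2=8, probe 7,4 → slot 4
555: h=7, h2=6, probe 7,2,8 → slot 8
514: h=1 → slot 1
Table: [_, 514, 321, _, 467, _, _, 632, 555, _, _]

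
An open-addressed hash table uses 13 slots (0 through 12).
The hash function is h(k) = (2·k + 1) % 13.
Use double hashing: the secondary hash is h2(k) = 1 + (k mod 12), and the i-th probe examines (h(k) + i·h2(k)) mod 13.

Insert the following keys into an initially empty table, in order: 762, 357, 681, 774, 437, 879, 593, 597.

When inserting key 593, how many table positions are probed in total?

762: h=4 → slot 4
357: h=0 → slot 0
681: h=11 → slot 11
774: h=2 → slot 2
437: h=4, h2=6, probe 4,10 → slot 10
879: h=4, h2=4, probe 4,8 → slot 8
593: h=4, h2=6, probe 4,10,3 → slot 3
597: h=12 → slot 12
Table: [357, ∅, 774, 593, 762, ∅, ∅, ∅, 879, ∅, 437, 681, 597]

3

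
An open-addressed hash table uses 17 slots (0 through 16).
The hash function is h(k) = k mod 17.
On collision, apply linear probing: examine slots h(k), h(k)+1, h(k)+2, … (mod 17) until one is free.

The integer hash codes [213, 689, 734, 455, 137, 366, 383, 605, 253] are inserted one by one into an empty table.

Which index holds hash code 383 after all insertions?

12

213: h=9 -> slot 9
689: h=9, probe 9,10 -> slot 10
734: h=3 -> slot 3
455: h=13 -> slot 13
137: h=1 -> slot 1
366: h=9, probe 9,10,11 -> slot 11
383: h=9, probe 9,10,11,12 -> slot 12
605: h=10, probe 10,11,12,13,14 -> slot 14
253: h=15 -> slot 15
Table: [., 137, ., 734, ., ., ., ., ., 213, 689, 366, 383, 455, 605, 253, .]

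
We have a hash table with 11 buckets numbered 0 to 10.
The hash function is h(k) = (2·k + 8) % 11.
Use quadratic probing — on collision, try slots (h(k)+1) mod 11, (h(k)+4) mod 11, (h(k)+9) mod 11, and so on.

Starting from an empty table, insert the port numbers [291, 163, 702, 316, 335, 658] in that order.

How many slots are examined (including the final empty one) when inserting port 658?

291: h=7 → slot 7
163: h=4 → slot 4
702: h=4, probe 4,5 → slot 5
316: h=2 → slot 2
335: h=7, probe 7,8 → slot 8
658: h=4, probe 4,5,8,2,9 → slot 9
Table: [., ., 316, ., 163, 702, ., 291, 335, 658, .]

5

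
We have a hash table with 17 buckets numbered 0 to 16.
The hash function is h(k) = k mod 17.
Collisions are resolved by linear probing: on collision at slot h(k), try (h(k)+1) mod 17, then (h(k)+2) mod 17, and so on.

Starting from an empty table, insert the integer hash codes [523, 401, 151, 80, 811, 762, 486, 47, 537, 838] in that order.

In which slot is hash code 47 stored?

0

523 hashes to 13; slot 13 is free -> place at 13.
401 hashes to 10; slot 10 is free -> place at 10.
151 hashes to 15; slot 15 is free -> place at 15.
80 hashes to 12; slot 12 is free -> place at 12.
811 hashes to 12; 12,13 taken -> place at 14.
762 hashes to 14; 14,15 taken -> place at 16.
486 hashes to 10; 10 taken -> place at 11.
47 hashes to 13; 13,14,15,16 taken -> place at 0.
537 hashes to 10; 10,11,12,13,14,15,16,0 taken -> place at 1.
838 hashes to 5; slot 5 is free -> place at 5.
Table: [47, 537, -, -, -, 838, -, -, -, -, 401, 486, 80, 523, 811, 151, 762]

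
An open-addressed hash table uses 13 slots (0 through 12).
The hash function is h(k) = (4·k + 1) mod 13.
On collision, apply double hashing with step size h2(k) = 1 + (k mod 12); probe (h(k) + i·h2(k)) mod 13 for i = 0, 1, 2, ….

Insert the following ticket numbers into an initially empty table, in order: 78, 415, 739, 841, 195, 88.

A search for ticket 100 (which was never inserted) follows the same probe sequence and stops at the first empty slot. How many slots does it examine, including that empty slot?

2

78 hashes to 1; slot 1 is free -> place at 1.
415 hashes to 10; slot 10 is free -> place at 10.
739 hashes to 6; slot 6 is free -> place at 6.
841 hashes to 11; slot 11 is free -> place at 11.
195 hashes to 1, h2=4; 1 taken -> place at 5.
88 hashes to 2; slot 2 is free -> place at 2.
Table: [∅, 78, 88, ∅, ∅, 195, 739, ∅, ∅, ∅, 415, 841, ∅]
Lookup 100: h=11, h2=5, probe 11,3 → slot 3 empty, not found.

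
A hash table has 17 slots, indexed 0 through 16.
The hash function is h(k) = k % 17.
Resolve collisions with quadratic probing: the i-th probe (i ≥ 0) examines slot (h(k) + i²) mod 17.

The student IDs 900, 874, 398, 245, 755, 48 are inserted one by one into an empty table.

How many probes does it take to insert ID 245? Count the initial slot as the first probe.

3

Insert 900: h=16, slot 16 empty → index 16.
Insert 874: h=7, slot 7 empty → index 7.
Insert 398: h=7, slot 7 occupied → index 8.
Insert 245: h=7, slots 7,8 occupied → index 11.
Insert 755: h=7, slots 7,8,11,16 occupied → index 6.
Insert 48: h=14, slot 14 empty → index 14.
Table: [—, —, —, —, —, —, 755, 874, 398, —, —, 245, —, —, 48, —, 900]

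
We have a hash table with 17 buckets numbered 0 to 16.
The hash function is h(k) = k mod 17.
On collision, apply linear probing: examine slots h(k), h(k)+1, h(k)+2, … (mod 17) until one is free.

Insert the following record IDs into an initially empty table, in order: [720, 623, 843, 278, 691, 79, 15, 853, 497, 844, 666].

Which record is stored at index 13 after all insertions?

720: h=6 => slot 6
623: h=11 => slot 11
843: h=10 => slot 10
278: h=6, probe 6,7 => slot 7
691: h=11, probe 11,12 => slot 12
79: h=11, probe 11,12,13 => slot 13
15: h=15 => slot 15
853: h=3 => slot 3
497: h=4 => slot 4
844: h=11, probe 11,12,13,14 => slot 14
666: h=3, probe 3,4,5 => slot 5
Table: [_, _, _, 853, 497, 666, 720, 278, _, _, 843, 623, 691, 79, 844, 15, _]

79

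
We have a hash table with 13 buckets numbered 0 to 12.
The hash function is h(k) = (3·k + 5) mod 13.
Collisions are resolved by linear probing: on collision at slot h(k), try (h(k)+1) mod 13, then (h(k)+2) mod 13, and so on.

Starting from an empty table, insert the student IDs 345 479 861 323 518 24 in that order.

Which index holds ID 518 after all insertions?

345: h=0 => slot 0
479: h=12 => slot 12
861: h=1 => slot 1
323: h=12, probe 12,0,1,2 => slot 2
518: h=12, probe 12,0,1,2,3 => slot 3
24: h=12, probe 12,0,1,2,3,4 => slot 4
Table: [345, 861, 323, 518, 24, -, -, -, -, -, -, -, 479]

3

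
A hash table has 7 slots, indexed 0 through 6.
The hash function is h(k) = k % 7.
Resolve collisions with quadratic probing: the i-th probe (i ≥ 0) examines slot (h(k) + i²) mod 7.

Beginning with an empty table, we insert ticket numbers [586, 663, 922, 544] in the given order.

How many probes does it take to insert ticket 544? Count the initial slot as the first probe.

4

586 hashes to 5; slot 5 is free -> place at 5.
663 hashes to 5; 5 taken -> place at 6.
922 hashes to 5; 5,6 taken -> place at 2.
544 hashes to 5; 5,6,2 taken -> place at 0.
Table: [544, _, 922, _, _, 586, 663]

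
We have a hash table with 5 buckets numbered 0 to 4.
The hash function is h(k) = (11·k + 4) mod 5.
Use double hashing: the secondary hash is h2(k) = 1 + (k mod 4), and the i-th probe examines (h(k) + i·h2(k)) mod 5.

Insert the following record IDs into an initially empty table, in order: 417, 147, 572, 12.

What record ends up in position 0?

147

417 hashes to 1; slot 1 is free → place at 1.
147 hashes to 1, h2=4; 1 taken → place at 0.
572 hashes to 1, h2=1; 1 taken → place at 2.
12 hashes to 1, h2=1; 1,2 taken → place at 3.
Table: [147, 417, 572, 12, -]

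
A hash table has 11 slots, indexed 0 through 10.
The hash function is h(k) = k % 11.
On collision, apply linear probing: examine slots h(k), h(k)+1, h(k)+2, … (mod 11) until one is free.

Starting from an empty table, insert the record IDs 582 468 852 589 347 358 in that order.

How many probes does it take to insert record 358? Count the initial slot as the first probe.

582 hashes to 10; slot 10 is free -> place at 10.
468 hashes to 6; slot 6 is free -> place at 6.
852 hashes to 5; slot 5 is free -> place at 5.
589 hashes to 6; 6 taken -> place at 7.
347 hashes to 6; 6,7 taken -> place at 8.
358 hashes to 6; 6,7,8 taken -> place at 9.
Table: [_, _, _, _, _, 852, 468, 589, 347, 358, 582]

4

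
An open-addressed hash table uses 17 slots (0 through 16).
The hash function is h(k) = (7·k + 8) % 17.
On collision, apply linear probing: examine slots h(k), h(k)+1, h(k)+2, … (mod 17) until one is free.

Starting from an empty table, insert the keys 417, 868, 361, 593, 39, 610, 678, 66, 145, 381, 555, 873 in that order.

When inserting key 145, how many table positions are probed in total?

2

417: h=3 → slot 3
868: h=15 → slot 15
361: h=2 → slot 2
593: h=11 → slot 11
39: h=9 → slot 9
610: h=11, probe 11,12 → slot 12
678: h=11, probe 11,12,13 → slot 13
66: h=11, probe 11,12,13,14 → slot 14
145: h=3, probe 3,4 → slot 4
381: h=6 → slot 6
555: h=0 → slot 0
873: h=16 → slot 16
Table: [555, ., 361, 417, 145, ., 381, ., ., 39, ., 593, 610, 678, 66, 868, 873]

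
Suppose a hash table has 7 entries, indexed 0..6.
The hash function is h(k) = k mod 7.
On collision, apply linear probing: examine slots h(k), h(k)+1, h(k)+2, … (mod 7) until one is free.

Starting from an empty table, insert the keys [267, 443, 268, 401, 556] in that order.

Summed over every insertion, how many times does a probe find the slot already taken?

5

267: h=1 => slot 1
443: h=2 => slot 2
268: h=2, probe 2,3 => slot 3
401: h=2, probe 2,3,4 => slot 4
556: h=3, probe 3,4,5 => slot 5
Table: [_, 267, 443, 268, 401, 556, _]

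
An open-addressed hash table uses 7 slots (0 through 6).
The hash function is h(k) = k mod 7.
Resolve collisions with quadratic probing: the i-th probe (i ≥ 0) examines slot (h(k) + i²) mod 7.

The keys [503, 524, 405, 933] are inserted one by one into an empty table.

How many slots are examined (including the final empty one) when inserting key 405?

503: h=6 -> slot 6
524: h=6, probe 6,0 -> slot 0
405: h=6, probe 6,0,3 -> slot 3
933: h=2 -> slot 2
Table: [524, —, 933, 405, —, —, 503]

3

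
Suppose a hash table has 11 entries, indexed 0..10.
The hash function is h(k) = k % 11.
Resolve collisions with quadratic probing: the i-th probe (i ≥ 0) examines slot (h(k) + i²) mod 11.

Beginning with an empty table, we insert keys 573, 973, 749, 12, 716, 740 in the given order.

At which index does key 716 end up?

6

573: h=1 => slot 1
973: h=5 => slot 5
749: h=1, probe 1,2 => slot 2
12: h=1, probe 1,2,5,10 => slot 10
716: h=1, probe 1,2,5,10,6 => slot 6
740: h=3 => slot 3
Table: [-, 573, 749, 740, -, 973, 716, -, -, -, 12]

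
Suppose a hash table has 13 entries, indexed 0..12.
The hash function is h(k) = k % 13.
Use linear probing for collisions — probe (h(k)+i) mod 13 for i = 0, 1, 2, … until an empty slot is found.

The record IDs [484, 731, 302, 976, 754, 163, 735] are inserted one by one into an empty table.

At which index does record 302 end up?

484: h=3 => slot 3
731: h=3, probe 3,4 => slot 4
302: h=3, probe 3,4,5 => slot 5
976: h=1 => slot 1
754: h=0 => slot 0
163: h=7 => slot 7
735: h=7, probe 7,8 => slot 8
Table: [754, 976, ∅, 484, 731, 302, ∅, 163, 735, ∅, ∅, ∅, ∅]

5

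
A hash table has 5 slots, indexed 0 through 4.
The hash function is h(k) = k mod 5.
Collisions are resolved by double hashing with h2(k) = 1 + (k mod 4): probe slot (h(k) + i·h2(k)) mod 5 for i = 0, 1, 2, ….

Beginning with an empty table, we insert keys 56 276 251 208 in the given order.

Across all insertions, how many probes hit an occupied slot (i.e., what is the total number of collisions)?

56 hashes to 1; slot 1 is free => place at 1.
276 hashes to 1, h2=1; 1 taken => place at 2.
251 hashes to 1, h2=4; 1 taken => place at 0.
208 hashes to 3; slot 3 is free => place at 3.
Table: [251, 56, 276, 208, ∅]

2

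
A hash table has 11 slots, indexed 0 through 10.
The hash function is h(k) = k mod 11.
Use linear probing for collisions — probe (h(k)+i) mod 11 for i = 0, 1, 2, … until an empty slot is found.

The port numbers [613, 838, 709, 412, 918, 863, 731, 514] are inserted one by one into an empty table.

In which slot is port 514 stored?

0

613: h=8 -> slot 8
838: h=2 -> slot 2
709: h=5 -> slot 5
412: h=5, probe 5,6 -> slot 6
918: h=5, probe 5,6,7 -> slot 7
863: h=5, probe 5,6,7,8,9 -> slot 9
731: h=5, probe 5,6,7,8,9,10 -> slot 10
514: h=8, probe 8,9,10,0 -> slot 0
Table: [514, _, 838, _, _, 709, 412, 918, 613, 863, 731]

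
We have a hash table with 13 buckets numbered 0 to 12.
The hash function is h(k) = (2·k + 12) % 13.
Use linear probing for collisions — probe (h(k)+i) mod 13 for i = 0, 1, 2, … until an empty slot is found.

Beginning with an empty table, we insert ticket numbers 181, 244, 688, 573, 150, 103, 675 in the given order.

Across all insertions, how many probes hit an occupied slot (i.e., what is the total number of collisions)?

181: h=10 => slot 10
244: h=6 => slot 6
688: h=10, probe 10,11 => slot 11
573: h=1 => slot 1
150: h=0 => slot 0
103: h=10, probe 10,11,12 => slot 12
675: h=10, probe 10,11,12,0,1,2 => slot 2
Table: [150, 573, 675, —, —, —, 244, —, —, —, 181, 688, 103]

8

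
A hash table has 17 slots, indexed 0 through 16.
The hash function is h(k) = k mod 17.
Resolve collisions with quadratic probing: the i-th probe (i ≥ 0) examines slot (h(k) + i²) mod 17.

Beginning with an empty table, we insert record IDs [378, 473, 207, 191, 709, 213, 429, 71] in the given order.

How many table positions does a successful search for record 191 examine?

2

378: h=4 => slot 4
473: h=14 => slot 14
207: h=3 => slot 3
191: h=4, probe 4,5 => slot 5
709: h=12 => slot 12
213: h=9 => slot 9
429: h=4, probe 4,5,8 => slot 8
71: h=3, probe 3,4,7 => slot 7
Table: [., ., ., 207, 378, 191, ., 71, 429, 213, ., ., 709, ., 473, ., .]
Lookup 191: h=4, probe 4,5 → found at 5.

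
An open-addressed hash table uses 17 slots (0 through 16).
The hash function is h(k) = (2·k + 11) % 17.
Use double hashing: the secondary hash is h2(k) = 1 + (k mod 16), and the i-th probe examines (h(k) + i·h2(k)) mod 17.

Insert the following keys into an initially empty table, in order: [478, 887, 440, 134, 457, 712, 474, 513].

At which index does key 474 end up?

1

478: h=15 => slot 15
887: h=0 => slot 0
440: h=7 => slot 7
134: h=7, h2=7, probe 7,14 => slot 14
457: h=7, h2=10, probe 7,0,10 => slot 10
712: h=7, h2=9, probe 7,16 => slot 16
474: h=7, h2=11, probe 7,1 => slot 1
513: h=0, h2=2, probe 0,2 => slot 2
Table: [887, 474, 513, _, _, _, _, 440, _, _, 457, _, _, _, 134, 478, 712]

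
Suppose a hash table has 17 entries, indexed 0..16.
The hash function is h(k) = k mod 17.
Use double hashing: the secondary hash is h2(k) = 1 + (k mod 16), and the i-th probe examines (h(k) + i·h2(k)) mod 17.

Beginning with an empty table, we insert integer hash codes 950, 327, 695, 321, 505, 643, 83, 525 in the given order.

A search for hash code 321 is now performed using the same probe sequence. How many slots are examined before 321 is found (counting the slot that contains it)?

950: h=15 -> slot 15
327: h=4 -> slot 4
695: h=15, h2=8, probe 15,6 -> slot 6
321: h=15, h2=2, probe 15,0 -> slot 0
505: h=12 -> slot 12
643: h=14 -> slot 14
83: h=15, h2=4, probe 15,2 -> slot 2
525: h=15, h2=14, probe 15,12,9 -> slot 9
Table: [321, _, 83, _, 327, _, 695, _, _, 525, _, _, 505, _, 643, 950, _]
Lookup 321: h=15, h2=2, probe 15,0 → found at 0.

2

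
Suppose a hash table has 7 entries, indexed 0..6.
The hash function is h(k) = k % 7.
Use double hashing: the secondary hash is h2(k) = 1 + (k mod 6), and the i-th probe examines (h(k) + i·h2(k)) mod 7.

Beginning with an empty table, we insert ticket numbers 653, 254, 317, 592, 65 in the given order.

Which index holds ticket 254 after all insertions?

5

653: h=2 → slot 2
254: h=2, h2=3, probe 2,5 → slot 5
317: h=2, h2=6, probe 2,1 → slot 1
592: h=4 → slot 4
65: h=2, h2=6, probe 2,1,0 → slot 0
Table: [65, 317, 653, _, 592, 254, _]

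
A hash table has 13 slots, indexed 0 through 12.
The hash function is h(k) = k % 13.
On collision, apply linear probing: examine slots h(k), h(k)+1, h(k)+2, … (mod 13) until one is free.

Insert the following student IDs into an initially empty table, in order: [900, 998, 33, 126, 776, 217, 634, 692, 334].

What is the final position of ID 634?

900 hashes to 3; slot 3 is free => place at 3.
998 hashes to 10; slot 10 is free => place at 10.
33 hashes to 7; slot 7 is free => place at 7.
126 hashes to 9; slot 9 is free => place at 9.
776 hashes to 9; 9,10 taken => place at 11.
217 hashes to 9; 9,10,11 taken => place at 12.
634 hashes to 10; 10,11,12 taken => place at 0.
692 hashes to 3; 3 taken => place at 4.
334 hashes to 9; 9,10,11,12,0 taken => place at 1.
Table: [634, 334, -, 900, 692, -, -, 33, -, 126, 998, 776, 217]

0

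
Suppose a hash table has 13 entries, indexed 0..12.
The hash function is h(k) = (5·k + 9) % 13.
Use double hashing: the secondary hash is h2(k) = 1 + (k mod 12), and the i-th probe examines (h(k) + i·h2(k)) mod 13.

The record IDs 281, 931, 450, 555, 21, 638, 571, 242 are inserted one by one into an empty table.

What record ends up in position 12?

Insert 281: h=10, slot 10 empty -> index 10.
Insert 931: h=10, h2=8, slot 10 occupied -> index 5.
Insert 450: h=10, h2=7, slot 10 occupied -> index 4.
Insert 555: h=2, slot 2 empty -> index 2.
Insert 21: h=10, h2=10, slot 10 occupied -> index 7.
Insert 638: h=1, slot 1 empty -> index 1.
Insert 571: h=4, h2=8, slot 4 occupied -> index 12.
Insert 242: h=10, h2=3, slot 10 occupied -> index 0.
Table: [242, 638, 555, _, 450, 931, _, 21, _, _, 281, _, 571]

571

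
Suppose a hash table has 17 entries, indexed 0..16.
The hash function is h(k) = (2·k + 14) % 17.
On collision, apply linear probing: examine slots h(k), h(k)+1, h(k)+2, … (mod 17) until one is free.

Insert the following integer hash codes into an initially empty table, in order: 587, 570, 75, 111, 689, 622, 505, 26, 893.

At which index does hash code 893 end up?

Insert 587: h=15, slot 15 empty → index 15.
Insert 570: h=15, slot 15 occupied → index 16.
Insert 75: h=11, slot 11 empty → index 11.
Insert 111: h=15, slots 15,16 occupied → index 0.
Insert 689: h=15, slots 15,16,0 occupied → index 1.
Insert 622: h=0, slots 0,1 occupied → index 2.
Insert 505: h=4, slot 4 empty → index 4.
Insert 26: h=15, slots 15,16,0,1,2 occupied → index 3.
Insert 893: h=15, slots 15,16,0,1,2,3,4 occupied → index 5.
Table: [111, 689, 622, 26, 505, 893, ., ., ., ., ., 75, ., ., ., 587, 570]

5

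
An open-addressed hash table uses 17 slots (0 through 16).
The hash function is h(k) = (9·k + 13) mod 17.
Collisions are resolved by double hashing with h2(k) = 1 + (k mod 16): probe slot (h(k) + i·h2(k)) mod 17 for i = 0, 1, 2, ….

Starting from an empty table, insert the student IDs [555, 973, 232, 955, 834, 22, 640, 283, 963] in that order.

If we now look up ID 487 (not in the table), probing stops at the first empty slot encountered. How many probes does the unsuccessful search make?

Insert 555: h=10, slot 10 empty => index 10.
Insert 973: h=15, slot 15 empty => index 15.
Insert 232: h=10, h2=9, slot 10 occupied => index 2.
Insert 955: h=6, slot 6 empty => index 6.
Insert 834: h=5, slot 5 empty => index 5.
Insert 22: h=7, slot 7 empty => index 7.
Insert 640: h=10, h2=1, slot 10 occupied => index 11.
Insert 283: h=10, h2=12, slots 10,5 occupied => index 0.
Insert 963: h=10, h2=4, slot 10 occupied => index 14.
Table: [283, -, 232, -, -, 834, 955, 22, -, -, 555, 640, -, -, 963, 973, -]
Lookup 487: h=10, h2=8, probe 10,1 → slot 1 empty, not found.

2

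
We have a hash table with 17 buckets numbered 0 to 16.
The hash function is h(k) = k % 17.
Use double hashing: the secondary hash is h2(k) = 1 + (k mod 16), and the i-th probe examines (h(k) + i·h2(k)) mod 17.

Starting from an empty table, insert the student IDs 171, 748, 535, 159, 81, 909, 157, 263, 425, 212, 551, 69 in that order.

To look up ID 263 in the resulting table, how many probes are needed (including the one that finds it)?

2

Insert 171: h=1, slot 1 empty => index 1.
Insert 748: h=0, slot 0 empty => index 0.
Insert 535: h=8, slot 8 empty => index 8.
Insert 159: h=6, slot 6 empty => index 6.
Insert 81: h=13, slot 13 empty => index 13.
Insert 909: h=8, h2=14, slot 8 occupied => index 5.
Insert 157: h=4, slot 4 empty => index 4.
Insert 263: h=8, h2=8, slot 8 occupied => index 16.
Insert 425: h=0, h2=10, slot 0 occupied => index 10.
Insert 212: h=8, h2=5, slots 8,13,1,6 occupied => index 11.
Insert 551: h=7, slot 7 empty => index 7.
Insert 69: h=1, h2=6, slots 1,7,13 occupied => index 2.
Table: [748, 171, 69, —, 157, 909, 159, 551, 535, —, 425, 212, —, 81, —, —, 263]
Lookup 263: h=8, h2=8, probe 8,16 → found at 16.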